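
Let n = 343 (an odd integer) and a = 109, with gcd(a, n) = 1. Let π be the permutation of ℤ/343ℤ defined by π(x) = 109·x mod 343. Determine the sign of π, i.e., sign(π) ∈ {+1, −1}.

Trace 312: π^k(312) = [312, 51, 71, 193, 114, 78, 270] for k=0..6.
Cycle type of π: 147×2 + 21×2 + 3×2 + 1; total 7 cycles.
Σ(ℓ_i−1) = 343−7 = 336; sign = (−1)^336 = +1.

+1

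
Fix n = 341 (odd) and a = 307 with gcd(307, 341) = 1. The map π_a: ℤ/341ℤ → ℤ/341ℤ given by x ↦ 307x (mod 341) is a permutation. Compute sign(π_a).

-1

Trace 320: π^k(320) = [320, 32, 276, 164, 221, 329, 67] for k=0..6.
Cycle type of π: 30×10 + 15×2 + 2×5 + 1; total 18 cycles.
sign(π) = (−1)^{n − #cycles} = (−1)^{341−18} = (−1)^323 = -1.
(307|341)_J = -1 (Zolotarev's lemma cross-check).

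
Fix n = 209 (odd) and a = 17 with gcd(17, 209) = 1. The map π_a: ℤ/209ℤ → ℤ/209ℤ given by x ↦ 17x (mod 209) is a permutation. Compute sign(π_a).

Trace 134: π^k(134) = [134, 188, 61, 201, 73, 196, 197] for k=0..6.
Cycle lengths of π_17 on ℤ/209ℤ: [90, 90, 10, 9, 9, 1]; 6 cycles in total.
209 − 6 = 203 transpositions; sign(π) = (−1)^203 = -1.
Check: (17/209) = -1 by Zolotarev.

-1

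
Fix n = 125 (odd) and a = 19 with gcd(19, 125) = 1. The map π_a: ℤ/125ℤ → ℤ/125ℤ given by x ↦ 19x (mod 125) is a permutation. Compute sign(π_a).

+1

Start at x=114: 114 → 41 → 29 → 51 → 94 → 36 → 59 → … (one orbit).
Cycle type of π: 50×2 + 10×2 + 2×2 + 1; total 7 cycles.
Σ(ℓ_i−1) = 125−7 = 118; sign = (−1)^118 = +1.
Zolotarev: (19|125) = +1, matching the cycle-count sign.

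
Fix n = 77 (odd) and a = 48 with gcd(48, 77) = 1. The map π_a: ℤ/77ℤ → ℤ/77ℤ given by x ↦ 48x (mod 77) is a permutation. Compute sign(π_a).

Orbit of 64 under x↦48x: [64, 69, 1, 48, 71, 20, 36]… (length divides ord_77(48)).
12 cycles of lengths [10, 10, 10, 10, 10, 10, 5, 5, 2, 2, 2, 1].
Σ(ℓ_i−1) = 77−12 = 65; sign = (−1)^65 = -1.
Check: (48/77) = -1 by Zolotarev.

-1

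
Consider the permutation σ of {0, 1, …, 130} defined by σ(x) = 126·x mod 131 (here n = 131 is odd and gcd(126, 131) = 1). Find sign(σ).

Orbit of 125 under x↦126x: [125, 30, 112, 95, 49, 17, 46]… (length divides ord_131(126)).
Cycle type of π: 130 + 1; total 2 cycles.
n − c = 131 − 2 = 129; sign = (−1)^129 = -1.

-1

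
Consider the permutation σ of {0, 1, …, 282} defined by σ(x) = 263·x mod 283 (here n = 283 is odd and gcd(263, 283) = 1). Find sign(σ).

Trace 152: π^k(152) = [152, 73, 238, 51, 112, 24, 86] for k=0..6.
3 cycles of lengths [141, 141, 1].
Σ(ℓ_i−1) = 283−3 = 280; sign = (−1)^280 = +1.
Via Zolotarev, sign(π_{263}) = (263|283) = +1.

+1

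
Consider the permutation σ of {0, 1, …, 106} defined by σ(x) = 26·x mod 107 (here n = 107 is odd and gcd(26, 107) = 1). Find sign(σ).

-1

Orbit of 17 under x↦26x: [17, 14, 43, 48, 71, 27, 60]… (length divides ord_107(26)).
2 cycles of lengths [106, 1].
2 cycles on 107: each ℓ→(−1)^(ℓ−1), product (−1)^105 = -1.
Zolotarev: (26|107) = -1, matching the cycle-count sign.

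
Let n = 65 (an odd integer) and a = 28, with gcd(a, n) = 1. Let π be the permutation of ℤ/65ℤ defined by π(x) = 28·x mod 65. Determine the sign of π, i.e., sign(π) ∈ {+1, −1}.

+1

Start at x=49: 49 → 7 → 1 → 28 → 4 → 47 → 16 → … (one orbit).
The orbit structure of x ↦ 28x mod 65: 7 orbits of sizes [12, 12, 12, 12, 12, 4, 1].
Σ(ℓ_i−1) = 65−7 = 58; sign = (−1)^58 = +1.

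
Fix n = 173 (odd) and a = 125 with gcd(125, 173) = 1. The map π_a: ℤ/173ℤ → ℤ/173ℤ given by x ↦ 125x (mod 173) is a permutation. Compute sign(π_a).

Trace 125: π^k(125) = [125, 55, 128, 84, 120, 122, 26] for k=0..6.
π_125 has 2 disjoint cycles with lengths [172, 1] on {0,…,172}.
n − c = 173 − 2 = 171; sign = (−1)^171 = -1.

-1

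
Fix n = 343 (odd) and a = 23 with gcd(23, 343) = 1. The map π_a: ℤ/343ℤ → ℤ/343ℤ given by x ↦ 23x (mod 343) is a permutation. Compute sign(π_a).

Orbit of 233 under x↦23x: [233, 214, 120, 16, 25, 232, 191]… (length divides ord_343(23)).
The orbit structure of x ↦ 23x mod 343: 7 orbits of sizes [147, 147, 21, 21, 3, 3, 1].
343 − 7 = 336 transpositions; sign(π) = (−1)^336 = +1.
Check: (23/343) = +1 by Zolotarev.

+1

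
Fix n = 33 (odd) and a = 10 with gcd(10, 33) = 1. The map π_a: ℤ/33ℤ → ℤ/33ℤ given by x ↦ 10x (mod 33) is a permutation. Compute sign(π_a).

-1

Trace 10: π^k(10) = [10, 1] for k=0..1.
π_10 has 18 disjoint cycles with lengths [2, 2, 2, 2, 2, 2, 2, 2, 2, 2, 2, 2, 2, 2, 2, 1, 1, 1] on {0,…,32}.
33 − 18 = 15 transpositions; sign(π) = (−1)^15 = -1.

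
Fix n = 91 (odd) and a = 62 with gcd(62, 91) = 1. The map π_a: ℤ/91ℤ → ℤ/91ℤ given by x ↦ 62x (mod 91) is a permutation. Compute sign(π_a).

Start at x=90: 90 → 29 → 69 → 1 → 62 → 22 → 90 (one orbit).
Cycle type of π: 6×14 + 2×3 + 1; total 18 cycles.
Σ(ℓ_i−1) = 91−18 = 73; sign = (−1)^73 = -1.

-1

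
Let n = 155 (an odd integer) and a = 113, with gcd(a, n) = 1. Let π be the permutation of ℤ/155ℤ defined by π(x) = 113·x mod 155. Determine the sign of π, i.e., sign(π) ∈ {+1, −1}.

Start at x=142: 142 → 81 → 8 → 129 → 7 → 16 → 103 → … (one orbit).
π_113 has 6 disjoint cycles with lengths [60, 60, 15, 15, 4, 1] on {0,…,154}.
Σ(ℓ_i−1) = 155−6 = 149; sign = (−1)^149 = -1.
Zolotarev: (113|155) = -1, matching the cycle-count sign.

-1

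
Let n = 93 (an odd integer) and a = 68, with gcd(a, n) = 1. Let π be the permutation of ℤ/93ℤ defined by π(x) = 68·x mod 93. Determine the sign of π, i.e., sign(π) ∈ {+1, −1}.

Trace 92: π^k(92) = [92, 25, 26, 1, 68, 67] for k=0..5.
The orbit structure of x ↦ 68x mod 93: 17 orbits of sizes [6, 6, 6, 6, 6, 6, 6, 6, 6, 6, 6, 6, 6, 6, 6, 2, 1].
93 − 17 = 76 transpositions; sign(π) = (−1)^76 = +1.
Via Zolotarev, sign(π_{68}) = (68|93) = +1.

+1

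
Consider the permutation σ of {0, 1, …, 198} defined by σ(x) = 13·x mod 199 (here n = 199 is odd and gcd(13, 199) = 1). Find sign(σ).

+1

Trace 1: π^k(1) = [1, 13, 169, 8, 104, 158, 64] for k=0..6.
π_13 has 3 disjoint cycles with lengths [99, 99, 1] on {0,…,198}.
n − c = 199 − 3 = 196; sign = (−1)^196 = +1.
The Jacobi symbol (13|199) = +1 (Zolotarev) agrees.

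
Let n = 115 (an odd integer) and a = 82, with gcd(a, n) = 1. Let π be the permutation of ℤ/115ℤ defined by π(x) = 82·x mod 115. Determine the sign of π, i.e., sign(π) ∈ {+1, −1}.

-1

Orbit of 12 under x↦82x: [12, 64, 73, 6, 32, 94, 3]… (length divides ord_115(82)).
Cycle lengths of π_82 on ℤ/115ℤ: [44, 44, 11, 11, 4, 1]; 6 cycles in total.
Σ(ℓ_i−1) = 115−6 = 109; sign = (−1)^109 = -1.
Zolotarev: (82|115) = -1, matching the cycle-count sign.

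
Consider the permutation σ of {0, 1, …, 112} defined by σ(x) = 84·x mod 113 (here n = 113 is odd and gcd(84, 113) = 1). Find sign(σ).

-1

Start at x=14: 14 → 46 → 22 → 40 → 83 → 79 → 82 → … (one orbit).
Decompose π into cycles: lengths [112, 1] (2 cycles, including the fixed point 0).
With 2 cycles on 113 points, sign = (−1)^{113−2} = -1.
The Jacobi symbol (84|113) = -1 (Zolotarev) agrees.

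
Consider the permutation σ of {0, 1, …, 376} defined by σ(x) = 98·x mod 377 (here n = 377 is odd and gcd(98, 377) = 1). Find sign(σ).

+1

Orbit of 97 under x↦98x: [97, 81, 21, 173, 366, 53, 293]… (length divides ord_377(98)).
7 cycles of lengths [84, 84, 84, 84, 28, 12, 1].
7 cycles on 377: each ℓ→(−1)^(ℓ−1), product (−1)^370 = +1.
Zolotarev: (98|377) = +1, matching the cycle-count sign.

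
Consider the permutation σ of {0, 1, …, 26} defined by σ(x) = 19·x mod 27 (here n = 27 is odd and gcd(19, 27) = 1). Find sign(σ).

Trace 10: π^k(10) = [10, 1, 19] for k=0..2.
Cycle lengths of π_19 on ℤ/27ℤ: [3, 3, 3, 3, 3, 3, 1, 1, 1, 1, 1, 1, 1, 1, 1]; 15 cycles in total.
Σ(ℓ_i−1) = 27−15 = 12; sign = (−1)^12 = +1.
Check: (19/27) = +1 by Zolotarev.

+1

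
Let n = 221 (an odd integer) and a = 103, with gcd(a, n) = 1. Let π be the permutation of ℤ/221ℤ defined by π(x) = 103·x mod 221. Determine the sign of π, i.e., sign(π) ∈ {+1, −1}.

Start at x=103: 103 → 1 → 103 (one orbit).
Cycle type of π: 2×102 + 1×17; total 119 cycles.
Σ(ℓ_i−1) = 221−119 = 102; sign = (−1)^102 = +1.

+1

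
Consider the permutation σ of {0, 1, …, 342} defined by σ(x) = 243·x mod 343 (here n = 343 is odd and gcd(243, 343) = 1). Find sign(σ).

-1

Trace 323: π^k(323) = [323, 285, 312, 13, 72, 3, 43] for k=0..6.
4 cycles of lengths [294, 42, 6, 1].
With 4 cycles on 343 points, sign = (−1)^{343−4} = -1.
Via Zolotarev, sign(π_{243}) = (243|343) = -1.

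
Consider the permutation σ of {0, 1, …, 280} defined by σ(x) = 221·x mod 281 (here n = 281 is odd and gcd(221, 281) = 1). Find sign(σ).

Start at x=1: 1 → 221 → 228 → 89 → 280 → 60 → 53 → … (one orbit).
Decompose π into cycles: lengths [8, 8, 8, 8, 8, 8, 8, 8, 8, 8, 8, 8, 8, 8, 8, 8, 8, 8, 8, 8, 8, 8, 8, 8, 8, 8, 8, 8, 8, 8, 8, 8, 8, 8, 8, 1] (36 cycles, including the fixed point 0).
n − c = 281 − 36 = 245; sign = (−1)^245 = -1.

-1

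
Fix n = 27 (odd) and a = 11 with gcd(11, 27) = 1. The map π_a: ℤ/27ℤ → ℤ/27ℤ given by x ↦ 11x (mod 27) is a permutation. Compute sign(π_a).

Trace 23: π^k(23) = [23, 10, 2, 22, 26, 16, 14] for k=0..6.
Decompose π into cycles: lengths [18, 6, 2, 1] (4 cycles, including the fixed point 0).
sign(π) = (−1)^{n − #cycles} = (−1)^{27−4} = (−1)^23 = -1.
Check: (11/27) = -1 by Zolotarev.

-1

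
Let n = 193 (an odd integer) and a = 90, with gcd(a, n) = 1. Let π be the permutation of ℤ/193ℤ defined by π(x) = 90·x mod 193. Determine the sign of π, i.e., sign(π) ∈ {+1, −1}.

Trace 34: π^k(34) = [34, 165, 182, 168, 66, 150, 183] for k=0..6.
Decompose π into cycles: lengths [192, 1] (2 cycles, including the fixed point 0).
2 cycles on 193: each ℓ→(−1)^(ℓ−1), product (−1)^191 = -1.

-1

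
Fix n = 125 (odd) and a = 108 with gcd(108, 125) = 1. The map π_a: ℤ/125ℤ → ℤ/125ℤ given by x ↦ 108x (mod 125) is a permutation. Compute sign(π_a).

-1

Trace 14: π^k(14) = [14, 12, 46, 93, 44, 2, 91] for k=0..6.
Cycle type of π: 100 + 20 + 4 + 1; total 4 cycles.
125 − 4 = 121 transpositions; sign(π) = (−1)^121 = -1.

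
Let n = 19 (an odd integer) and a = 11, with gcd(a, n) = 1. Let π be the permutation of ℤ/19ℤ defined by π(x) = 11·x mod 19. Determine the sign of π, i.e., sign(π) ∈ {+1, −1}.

Start at x=7: 7 → 1 → 11 → 7 (one orbit).
Cycle type of π: 3×6 + 1; total 7 cycles.
Σ(ℓ_i−1) = 19−7 = 12; sign = (−1)^12 = +1.
Via Zolotarev, sign(π_{11}) = (11|19) = +1.

+1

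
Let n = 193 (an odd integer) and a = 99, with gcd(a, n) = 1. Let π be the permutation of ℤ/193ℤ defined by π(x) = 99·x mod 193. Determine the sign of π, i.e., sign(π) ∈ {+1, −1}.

-1

Trace 164: π^k(164) = [164, 24, 60, 150, 182, 69, 76] for k=0..6.
Cycle lengths of π_99 on ℤ/193ℤ: [64, 64, 64, 1]; 4 cycles in total.
4 cycles on 193: each ℓ→(−1)^(ℓ−1), product (−1)^189 = -1.
Zolotarev: (99|193) = -1, matching the cycle-count sign.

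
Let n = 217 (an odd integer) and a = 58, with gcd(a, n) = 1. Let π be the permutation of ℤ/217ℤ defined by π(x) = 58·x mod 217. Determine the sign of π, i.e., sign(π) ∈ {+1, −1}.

-1

Trace 60: π^k(60) = [60, 8, 30, 4, 15, 2, 116] for k=0..6.
Cycle type of π: 30×6 + 10×3 + 3×2 + 1; total 12 cycles.
sign(π) = (−1)^{n − #cycles} = (−1)^{217−12} = (−1)^205 = -1.
Zolotarev: (58|217) = -1, matching the cycle-count sign.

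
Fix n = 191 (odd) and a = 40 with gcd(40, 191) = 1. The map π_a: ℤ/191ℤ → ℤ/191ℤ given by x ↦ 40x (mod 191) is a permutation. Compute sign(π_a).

+1

Orbit of 118 under x↦40x: [118, 136, 92, 51, 130, 43, 1]… (length divides ord_191(40)).
π_40 has 3 disjoint cycles with lengths [95, 95, 1] on {0,…,190}.
Σ(ℓ_i−1) = 191−3 = 188; sign = (−1)^188 = +1.
(40|191)_J = +1 (Zolotarev's lemma cross-check).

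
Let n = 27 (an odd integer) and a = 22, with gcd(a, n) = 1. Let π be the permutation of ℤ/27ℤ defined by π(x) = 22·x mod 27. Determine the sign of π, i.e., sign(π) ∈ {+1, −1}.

+1

Orbit of 19 under x↦22x: [19, 13, 16, 1, 22, 25, 10]… (length divides ord_27(22)).
Decompose π into cycles: lengths [9, 9, 3, 3, 1, 1, 1] (7 cycles, including the fixed point 0).
With 7 cycles on 27 points, sign = (−1)^{27−7} = +1.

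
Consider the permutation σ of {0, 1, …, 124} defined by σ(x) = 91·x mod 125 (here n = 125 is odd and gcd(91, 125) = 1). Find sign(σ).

Orbit of 11 under x↦91x: [11, 1, 91, 31, 71, 86, 76]… (length divides ord_125(91)).
The orbit structure of x ↦ 91x mod 125: 13 orbits of sizes [25, 25, 25, 25, 5, 5, 5, 5, 1, 1, 1, 1, 1].
n − c = 125 − 13 = 112; sign = (−1)^112 = +1.
(91|125)_J = +1 (Zolotarev's lemma cross-check).

+1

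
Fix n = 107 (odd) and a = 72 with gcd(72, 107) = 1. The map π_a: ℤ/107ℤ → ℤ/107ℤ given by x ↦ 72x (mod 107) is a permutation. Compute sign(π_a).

-1

Start at x=95: 95 → 99 → 66 → 44 → 65 → 79 → 17 → … (one orbit).
Decompose π into cycles: lengths [106, 1] (2 cycles, including the fixed point 0).
sign(π) = (−1)^{n − #cycles} = (−1)^{107−2} = (−1)^105 = -1.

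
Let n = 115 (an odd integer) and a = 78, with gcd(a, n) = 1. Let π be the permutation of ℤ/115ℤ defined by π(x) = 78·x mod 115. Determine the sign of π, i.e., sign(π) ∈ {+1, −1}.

Trace 29: π^k(29) = [29, 77, 26, 73, 59, 2, 41] for k=0..6.
π_78 has 6 disjoint cycles with lengths [44, 44, 11, 11, 4, 1] on {0,…,114}.
n − c = 115 − 6 = 109; sign = (−1)^109 = -1.
Check: (78/115) = -1 by Zolotarev.

-1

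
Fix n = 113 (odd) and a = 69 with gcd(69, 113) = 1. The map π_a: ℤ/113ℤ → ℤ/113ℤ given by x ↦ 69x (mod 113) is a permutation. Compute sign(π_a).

+1

Start at x=18: 18 → 112 → 44 → 98 → 95 → 1 → 69 → … (one orbit).
Cycle lengths of π_69 on ℤ/113ℤ: [8, 8, 8, 8, 8, 8, 8, 8, 8, 8, 8, 8, 8, 8, 1]; 15 cycles in total.
With 15 cycles on 113 points, sign = (−1)^{113−15} = +1.
The Jacobi symbol (69|113) = +1 (Zolotarev) agrees.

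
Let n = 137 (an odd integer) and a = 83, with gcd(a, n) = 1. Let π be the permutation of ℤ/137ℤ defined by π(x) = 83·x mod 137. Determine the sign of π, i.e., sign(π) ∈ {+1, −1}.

Start at x=92: 92 → 101 → 26 → 103 → 55 → 44 → 90 → … (one orbit).
2 cycles of lengths [136, 1].
sign(π) = (−1)^{n − #cycles} = (−1)^{137−2} = (−1)^135 = -1.

-1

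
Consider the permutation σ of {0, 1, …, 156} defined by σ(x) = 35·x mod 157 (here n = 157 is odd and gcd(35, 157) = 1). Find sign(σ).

+1

Trace 100: π^k(100) = [100, 46, 40, 144, 16, 89, 132] for k=0..6.
Cycle type of π: 39×4 + 1; total 5 cycles.
With 5 cycles on 157 points, sign = (−1)^{157−5} = +1.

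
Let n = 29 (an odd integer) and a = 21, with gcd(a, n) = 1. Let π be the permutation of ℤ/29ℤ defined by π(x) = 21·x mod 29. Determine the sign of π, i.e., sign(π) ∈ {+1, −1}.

Start at x=20: 20 → 14 → 4 → 26 → 24 → 11 → 28 → … (one orbit).
Cycle lengths of π_21 on ℤ/29ℤ: [28, 1]; 2 cycles in total.
sign(π) = (−1)^{n − #cycles} = (−1)^{29−2} = (−1)^27 = -1.
Check: (21/29) = -1 by Zolotarev.

-1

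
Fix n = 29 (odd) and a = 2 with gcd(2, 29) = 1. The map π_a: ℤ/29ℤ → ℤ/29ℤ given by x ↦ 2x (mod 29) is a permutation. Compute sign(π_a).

Orbit of 9 under x↦2x: [9, 18, 7, 14, 28, 27, 25]… (length divides ord_29(2)).
Cycle lengths of π_2 on ℤ/29ℤ: [28, 1]; 2 cycles in total.
29 − 2 = 27 transpositions; sign(π) = (−1)^27 = -1.

-1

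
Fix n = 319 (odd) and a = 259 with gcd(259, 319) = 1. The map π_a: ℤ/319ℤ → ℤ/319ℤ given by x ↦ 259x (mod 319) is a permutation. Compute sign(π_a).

+1

Start at x=134: 134 → 254 → 72 → 146 → 172 → 207 → 21 → … (one orbit).
Decompose π into cycles: lengths [140, 140, 28, 10, 1] (5 cycles, including the fixed point 0).
319 − 5 = 314 transpositions; sign(π) = (−1)^314 = +1.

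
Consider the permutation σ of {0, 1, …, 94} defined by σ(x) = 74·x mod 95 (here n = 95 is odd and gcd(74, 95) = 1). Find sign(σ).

Trace 54: π^k(54) = [54, 6, 64, 81, 9, 1, 74] for k=0..6.
9 cycles of lengths [18, 18, 18, 18, 9, 9, 2, 2, 1].
sign(π) = (−1)^{n − #cycles} = (−1)^{95−9} = (−1)^86 = +1.
Check: (74/95) = +1 by Zolotarev.

+1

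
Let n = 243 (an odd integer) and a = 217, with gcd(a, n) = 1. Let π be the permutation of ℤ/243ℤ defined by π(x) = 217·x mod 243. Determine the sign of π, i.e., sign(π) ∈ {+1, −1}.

Start at x=163: 163 → 136 → 109 → 82 → 55 → 28 → 1 → … (one orbit).
Cycle lengths of π_217 on ℤ/243ℤ: [9, 9, 9, 9, 9, 9, 9, 9, 9, 9, 9, 9, 9, 9, 9, 9, 9, 9, 3, 3, 3, 3, 3, 3, 3, 3, 3, 3, 3, 3, 3, 3, 3, 3, 3, 3, 1, 1, 1, 1, 1, 1, 1, 1, 1, 1, 1, 1, 1, 1, 1, 1, 1, 1, 1, 1, 1, 1, 1, 1, 1, 1, 1]; 63 cycles in total.
63 cycles on 243: each ℓ→(−1)^(ℓ−1), product (−1)^180 = +1.

+1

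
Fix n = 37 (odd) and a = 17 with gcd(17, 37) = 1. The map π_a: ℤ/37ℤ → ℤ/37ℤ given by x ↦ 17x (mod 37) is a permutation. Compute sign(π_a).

-1

Start at x=17: 17 → 30 → 29 → 12 → 19 → 27 → 15 → … (one orbit).
Cycle lengths of π_17 on ℤ/37ℤ: [36, 1]; 2 cycles in total.
With 2 cycles on 37 points, sign = (−1)^{37−2} = -1.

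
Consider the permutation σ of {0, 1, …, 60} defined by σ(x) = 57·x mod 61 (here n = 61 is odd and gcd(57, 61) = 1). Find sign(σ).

Trace 16: π^k(16) = [16, 58, 12, 13, 9, 25, 22] for k=0..6.
Cycle type of π: 15×4 + 1; total 5 cycles.
Σ(ℓ_i−1) = 61−5 = 56; sign = (−1)^56 = +1.
Via Zolotarev, sign(π_{57}) = (57|61) = +1.

+1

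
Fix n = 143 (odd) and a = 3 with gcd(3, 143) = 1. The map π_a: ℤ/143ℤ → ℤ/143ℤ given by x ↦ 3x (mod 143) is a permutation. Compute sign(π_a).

Start at x=42: 42 → 126 → 92 → 133 → 113 → 53 → 16 → … (one orbit).
The orbit structure of x ↦ 3x mod 143: 15 orbits of sizes [15, 15, 15, 15, 15, 15, 15, 15, 5, 5, 3, 3, 3, 3, 1].
n − c = 143 − 15 = 128; sign = (−1)^128 = +1.

+1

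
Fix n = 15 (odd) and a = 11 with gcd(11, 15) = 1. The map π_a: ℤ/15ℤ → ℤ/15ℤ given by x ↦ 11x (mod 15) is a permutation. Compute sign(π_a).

Orbit of 11 under x↦11x: [11, 1]… (length divides ord_15(11)).
10 cycles of lengths [2, 2, 2, 2, 2, 1, 1, 1, 1, 1].
10 cycles on 15: each ℓ→(−1)^(ℓ−1), product (−1)^5 = -1.
Check: (11/15) = -1 by Zolotarev.

-1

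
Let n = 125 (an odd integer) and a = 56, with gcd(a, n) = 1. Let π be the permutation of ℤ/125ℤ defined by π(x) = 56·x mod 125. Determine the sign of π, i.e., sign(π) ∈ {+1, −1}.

+1

Start at x=96: 96 → 1 → 56 → 11 → 116 → 121 → 26 → … (one orbit).
The orbit structure of x ↦ 56x mod 125: 13 orbits of sizes [25, 25, 25, 25, 5, 5, 5, 5, 1, 1, 1, 1, 1].
n − c = 125 − 13 = 112; sign = (−1)^112 = +1.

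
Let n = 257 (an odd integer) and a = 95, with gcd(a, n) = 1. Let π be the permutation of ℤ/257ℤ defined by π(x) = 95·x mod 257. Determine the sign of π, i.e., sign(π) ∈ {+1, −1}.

+1

Trace 136: π^k(136) = [136, 70, 225, 44, 68, 35, 241] for k=0..6.
Decompose π into cycles: lengths [64, 64, 64, 64, 1] (5 cycles, including the fixed point 0).
Σ(ℓ_i−1) = 257−5 = 252; sign = (−1)^252 = +1.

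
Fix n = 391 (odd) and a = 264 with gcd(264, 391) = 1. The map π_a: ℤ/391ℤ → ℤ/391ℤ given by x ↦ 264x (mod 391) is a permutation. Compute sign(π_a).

Orbit of 274 under x↦264x: [274, 1, 264, 98, 66, 220, 212]… (length divides ord_391(264)).
Decompose π into cycles: lengths [88, 88, 88, 88, 22, 8, 8, 1] (8 cycles, including the fixed point 0).
Σ(ℓ_i−1) = 391−8 = 383; sign = (−1)^383 = -1.

-1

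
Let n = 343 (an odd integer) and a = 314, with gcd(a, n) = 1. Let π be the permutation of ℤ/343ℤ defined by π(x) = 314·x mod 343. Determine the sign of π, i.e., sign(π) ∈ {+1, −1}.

Start at x=55: 55 → 120 → 293 → 78 → 139 → 85 → 279 → … (one orbit).
Decompose π into cycles: lengths [98, 98, 98, 14, 14, 14, 2, 2, 2, 1] (10 cycles, including the fixed point 0).
343 − 10 = 333 transpositions; sign(π) = (−1)^333 = -1.
Zolotarev: (314|343) = -1, matching the cycle-count sign.

-1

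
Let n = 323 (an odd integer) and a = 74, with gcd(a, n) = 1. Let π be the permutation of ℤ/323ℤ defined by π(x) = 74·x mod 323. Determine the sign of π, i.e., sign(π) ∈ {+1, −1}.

-1

Trace 36: π^k(36) = [36, 80, 106, 92, 25, 235, 271] for k=0..6.
Decompose π into cycles: lengths [144, 144, 16, 9, 9, 1] (6 cycles, including the fixed point 0).
323 − 6 = 317 transpositions; sign(π) = (−1)^317 = -1.
Zolotarev: (74|323) = -1, matching the cycle-count sign.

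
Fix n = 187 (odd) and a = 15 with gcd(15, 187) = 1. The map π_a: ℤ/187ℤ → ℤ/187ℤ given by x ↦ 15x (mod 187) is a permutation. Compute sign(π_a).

Trace 70: π^k(70) = [70, 115, 42, 69, 100, 4, 60] for k=0..6.
Cycle type of π: 40×4 + 8×2 + 5×2 + 1; total 9 cycles.
Σ(ℓ_i−1) = 187−9 = 178; sign = (−1)^178 = +1.
Zolotarev: (15|187) = +1, matching the cycle-count sign.

+1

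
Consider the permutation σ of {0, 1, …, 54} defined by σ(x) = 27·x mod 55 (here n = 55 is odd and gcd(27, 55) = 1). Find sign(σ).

Trace 16: π^k(16) = [16, 47, 4, 53, 1, 27, 14] for k=0..6.
Decompose π into cycles: lengths [20, 20, 5, 5, 4, 1] (6 cycles, including the fixed point 0).
55 − 6 = 49 transpositions; sign(π) = (−1)^49 = -1.

-1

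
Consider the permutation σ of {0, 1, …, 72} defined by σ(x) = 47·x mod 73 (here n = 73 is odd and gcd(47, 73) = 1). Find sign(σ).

-1

Start at x=8: 8 → 11 → 6 → 63 → 41 → 29 → 49 → … (one orbit).
Cycle type of π: 72 + 1; total 2 cycles.
n − c = 73 − 2 = 71; sign = (−1)^71 = -1.
The Jacobi symbol (47|73) = -1 (Zolotarev) agrees.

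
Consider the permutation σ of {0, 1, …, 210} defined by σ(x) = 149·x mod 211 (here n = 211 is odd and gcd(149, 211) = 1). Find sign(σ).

Start at x=26: 26 → 76 → 141 → 120 → 156 → 34 → 2 → … (one orbit).
Cycle type of π: 210 + 1; total 2 cycles.
sign(π) = (−1)^{n − #cycles} = (−1)^{211−2} = (−1)^209 = -1.
Via Zolotarev, sign(π_{149}) = (149|211) = -1.

-1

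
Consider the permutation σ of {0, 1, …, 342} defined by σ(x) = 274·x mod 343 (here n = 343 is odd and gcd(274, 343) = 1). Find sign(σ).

Trace 295: π^k(295) = [295, 225, 253, 36, 260, 239, 316] for k=0..6.
Cycle type of π: 49×6 + 7×6 + 1×7; total 19 cycles.
With 19 cycles on 343 points, sign = (−1)^{343−19} = +1.
(274|343)_J = +1 (Zolotarev's lemma cross-check).

+1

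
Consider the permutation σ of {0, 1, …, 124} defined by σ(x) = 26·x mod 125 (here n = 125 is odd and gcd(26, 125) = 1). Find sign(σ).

+1

Start at x=1: 1 → 26 → 51 → 76 → 101 → 1 (one orbit).
Cycle type of π: 5×20 + 1×25; total 45 cycles.
Σ(ℓ_i−1) = 125−45 = 80; sign = (−1)^80 = +1.
Via Zolotarev, sign(π_{26}) = (26|125) = +1.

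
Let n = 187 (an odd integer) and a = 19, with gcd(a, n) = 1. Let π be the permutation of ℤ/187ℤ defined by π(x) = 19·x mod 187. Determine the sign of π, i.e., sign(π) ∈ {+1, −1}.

-1

Orbit of 145 under x↦19x: [145, 137, 172, 89, 8, 152, 83]… (length divides ord_187(19)).
Cycle type of π: 40×4 + 10 + 8×2 + 1; total 8 cycles.
Σ(ℓ_i−1) = 187−8 = 179; sign = (−1)^179 = -1.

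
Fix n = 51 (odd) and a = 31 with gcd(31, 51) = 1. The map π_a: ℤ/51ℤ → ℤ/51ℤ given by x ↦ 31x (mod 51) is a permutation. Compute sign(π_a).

-1

Orbit of 7 under x↦31x: [7, 13, 46, 49, 40, 16, 37]… (length divides ord_51(31)).
Cycle type of π: 16×3 + 1×3; total 6 cycles.
With 6 cycles on 51 points, sign = (−1)^{51−6} = -1.
Check: (31/51) = -1 by Zolotarev.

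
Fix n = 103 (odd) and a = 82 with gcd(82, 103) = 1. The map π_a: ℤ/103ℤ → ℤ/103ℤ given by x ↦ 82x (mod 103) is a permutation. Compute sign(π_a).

Orbit of 93 under x↦82x: [93, 4, 19, 13, 36, 68, 14]… (length divides ord_103(82)).
Cycle type of π: 51×2 + 1; total 3 cycles.
103 − 3 = 100 transpositions; sign(π) = (−1)^100 = +1.
Via Zolotarev, sign(π_{82}) = (82|103) = +1.

+1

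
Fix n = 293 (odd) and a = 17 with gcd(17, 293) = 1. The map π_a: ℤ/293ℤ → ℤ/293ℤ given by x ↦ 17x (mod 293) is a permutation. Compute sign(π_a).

+1

Orbit of 133 under x↦17x: [133, 210, 54, 39, 77, 137, 278]… (length divides ord_293(17)).
π_17 has 5 disjoint cycles with lengths [73, 73, 73, 73, 1] on {0,…,292}.
With 5 cycles on 293 points, sign = (−1)^{293−5} = +1.
Check: (17/293) = +1 by Zolotarev.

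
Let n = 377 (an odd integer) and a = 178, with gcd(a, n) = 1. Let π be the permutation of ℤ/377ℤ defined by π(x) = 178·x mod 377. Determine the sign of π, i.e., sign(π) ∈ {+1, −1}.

+1

Start at x=178: 178 → 16 → 209 → 256 → 328 → 326 → 347 → … (one orbit).
Decompose π into cycles: lengths [42, 42, 42, 42, 42, 42, 42, 42, 14, 14, 3, 3, 3, 3, 1] (15 cycles, including the fixed point 0).
n − c = 377 − 15 = 362; sign = (−1)^362 = +1.
The Jacobi symbol (178|377) = +1 (Zolotarev) agrees.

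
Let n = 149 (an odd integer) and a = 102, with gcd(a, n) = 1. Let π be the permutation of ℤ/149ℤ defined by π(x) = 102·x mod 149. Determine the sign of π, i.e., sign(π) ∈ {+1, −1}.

Orbit of 129 under x↦102x: [129, 46, 73, 145, 39, 104, 29]… (length divides ord_149(102)).
5 cycles of lengths [37, 37, 37, 37, 1].
Σ(ℓ_i−1) = 149−5 = 144; sign = (−1)^144 = +1.

+1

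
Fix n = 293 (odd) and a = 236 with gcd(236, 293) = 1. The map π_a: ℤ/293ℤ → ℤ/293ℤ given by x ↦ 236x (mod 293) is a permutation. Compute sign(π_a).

Start at x=193: 193 → 133 → 37 → 235 → 83 → 250 → 107 → … (one orbit).
Decompose π into cycles: lengths [146, 146, 1] (3 cycles, including the fixed point 0).
sign(π) = (−1)^{n − #cycles} = (−1)^{293−3} = (−1)^290 = +1.

+1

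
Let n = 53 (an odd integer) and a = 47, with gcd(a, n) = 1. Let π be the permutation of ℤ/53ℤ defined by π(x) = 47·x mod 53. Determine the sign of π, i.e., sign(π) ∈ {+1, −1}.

Trace 42: π^k(42) = [42, 13, 28, 44, 1, 47, 36] for k=0..6.
π_47 has 5 disjoint cycles with lengths [13, 13, 13, 13, 1] on {0,…,52}.
With 5 cycles on 53 points, sign = (−1)^{53−5} = +1.

+1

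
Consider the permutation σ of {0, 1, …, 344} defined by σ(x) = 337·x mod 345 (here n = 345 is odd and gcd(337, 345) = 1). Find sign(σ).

+1

Start at x=94: 94 → 283 → 151 → 172 → 4 → 313 → 256 → … (one orbit).
Cycle lengths of π_337 on ℤ/345ℤ: [44, 44, 44, 44, 44, 44, 22, 22, 22, 4, 4, 4, 1, 1, 1]; 15 cycles in total.
n − c = 345 − 15 = 330; sign = (−1)^330 = +1.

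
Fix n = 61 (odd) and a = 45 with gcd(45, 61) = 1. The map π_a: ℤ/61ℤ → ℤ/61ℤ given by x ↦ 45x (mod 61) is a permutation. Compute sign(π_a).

Orbit of 41 under x↦45x: [41, 15, 4, 58, 48, 25, 27]… (length divides ord_61(45)).
π_45 has 3 disjoint cycles with lengths [30, 30, 1] on {0,…,60}.
With 3 cycles on 61 points, sign = (−1)^{61−3} = +1.
The Jacobi symbol (45|61) = +1 (Zolotarev) agrees.

+1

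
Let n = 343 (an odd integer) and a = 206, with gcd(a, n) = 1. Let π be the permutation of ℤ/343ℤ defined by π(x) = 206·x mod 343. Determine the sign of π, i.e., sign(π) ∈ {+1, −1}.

Start at x=219: 219 → 181 → 242 → 117 → 92 → 87 → 86 → … (one orbit).
Cycle type of π: 294 + 42 + 6 + 1; total 4 cycles.
n − c = 343 − 4 = 339; sign = (−1)^339 = -1.

-1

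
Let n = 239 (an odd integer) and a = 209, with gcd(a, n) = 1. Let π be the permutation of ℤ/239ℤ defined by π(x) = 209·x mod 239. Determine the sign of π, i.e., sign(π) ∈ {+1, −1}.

-1

Orbit of 211 under x↦209x: [211, 123, 134, 43, 144, 221, 62]… (length divides ord_239(209)).
Cycle type of π: 238 + 1; total 2 cycles.
With 2 cycles on 239 points, sign = (−1)^{239−2} = -1.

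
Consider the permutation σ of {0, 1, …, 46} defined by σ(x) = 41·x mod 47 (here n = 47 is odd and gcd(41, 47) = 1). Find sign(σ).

Trace 8: π^k(8) = [8, 46, 6, 11, 28, 20, 21] for k=0..6.
2 cycles of lengths [46, 1].
Σ(ℓ_i−1) = 47−2 = 45; sign = (−1)^45 = -1.
Via Zolotarev, sign(π_{41}) = (41|47) = -1.

-1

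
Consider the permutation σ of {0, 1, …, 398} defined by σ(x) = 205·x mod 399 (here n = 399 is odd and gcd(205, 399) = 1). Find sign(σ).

Start at x=184: 184 → 214 → 379 → 289 → 193 → 64 → 352 → … (one orbit).
Cycle type of π: 18×21 + 3×6 + 1×3; total 30 cycles.
n − c = 399 − 30 = 369; sign = (−1)^369 = -1.

-1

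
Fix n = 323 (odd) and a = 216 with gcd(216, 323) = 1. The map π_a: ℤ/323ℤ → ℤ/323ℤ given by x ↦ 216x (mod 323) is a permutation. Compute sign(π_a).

Orbit of 191 under x↦216x: [191, 235, 49, 248, 273, 182, 229]… (length divides ord_323(216)).
π_216 has 14 disjoint cycles with lengths [48, 48, 48, 48, 48, 48, 16, 3, 3, 3, 3, 3, 3, 1] on {0,…,322}.
Σ(ℓ_i−1) = 323−14 = 309; sign = (−1)^309 = -1.
(216|323)_J = -1 (Zolotarev's lemma cross-check).

-1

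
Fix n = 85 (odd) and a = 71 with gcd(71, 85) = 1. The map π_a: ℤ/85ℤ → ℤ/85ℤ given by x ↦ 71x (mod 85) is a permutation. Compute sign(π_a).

-1

Trace 46: π^k(46) = [46, 36, 6, 1, 71, 26, 61] for k=0..6.
10 cycles of lengths [16, 16, 16, 16, 16, 1, 1, 1, 1, 1].
85 − 10 = 75 transpositions; sign(π) = (−1)^75 = -1.
The Jacobi symbol (71|85) = -1 (Zolotarev) agrees.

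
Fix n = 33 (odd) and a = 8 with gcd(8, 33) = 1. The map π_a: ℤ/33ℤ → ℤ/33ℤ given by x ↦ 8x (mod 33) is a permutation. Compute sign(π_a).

+1

Orbit of 32 under x↦8x: [32, 25, 2, 16, 29, 1, 8]… (length divides ord_33(8)).
The orbit structure of x ↦ 8x mod 33: 5 orbits of sizes [10, 10, 10, 2, 1].
With 5 cycles on 33 points, sign = (−1)^{33−5} = +1.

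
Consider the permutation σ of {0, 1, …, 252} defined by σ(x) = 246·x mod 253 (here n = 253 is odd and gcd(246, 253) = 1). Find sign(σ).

Start at x=202: 202 → 104 → 31 → 36 → 1 → 246 → 49 → … (one orbit).
π_246 has 9 disjoint cycles with lengths [55, 55, 55, 55, 11, 11, 5, 5, 1] on {0,…,252}.
9 cycles on 253: each ℓ→(−1)^(ℓ−1), product (−1)^244 = +1.
The Jacobi symbol (246|253) = +1 (Zolotarev) agrees.

+1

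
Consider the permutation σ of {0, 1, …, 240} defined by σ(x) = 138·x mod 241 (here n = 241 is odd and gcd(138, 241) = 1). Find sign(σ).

-1

Trace 61: π^k(61) = [61, 224, 64, 156, 79, 57, 154] for k=0..6.
The orbit structure of x ↦ 138x mod 241: 4 orbits of sizes [80, 80, 80, 1].
With 4 cycles on 241 points, sign = (−1)^{241−4} = -1.
Check: (138/241) = -1 by Zolotarev.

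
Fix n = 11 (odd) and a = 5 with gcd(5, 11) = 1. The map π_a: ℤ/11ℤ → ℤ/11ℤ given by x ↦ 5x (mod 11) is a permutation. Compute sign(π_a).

+1

Trace 1: π^k(1) = [1, 5, 3, 4, 9] for k=0..4.
Cycle type of π: 5×2 + 1; total 3 cycles.
Σ(ℓ_i−1) = 11−3 = 8; sign = (−1)^8 = +1.
(5|11)_J = +1 (Zolotarev's lemma cross-check).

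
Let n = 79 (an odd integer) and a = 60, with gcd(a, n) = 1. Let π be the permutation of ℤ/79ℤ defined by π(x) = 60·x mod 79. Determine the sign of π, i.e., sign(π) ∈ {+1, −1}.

-1

Start at x=20: 20 → 15 → 31 → 43 → 52 → 39 → 49 → … (one orbit).
2 cycles of lengths [78, 1].
With 2 cycles on 79 points, sign = (−1)^{79−2} = -1.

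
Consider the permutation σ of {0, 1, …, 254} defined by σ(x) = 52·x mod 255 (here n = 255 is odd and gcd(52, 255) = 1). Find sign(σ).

-1

Start at x=1: 1 → 52 → 154 → 103 → 1 (one orbit).
102 cycles of lengths [4, 4, 4, 4, 4, 4, 4, 4, 4, 4, 4, 4, 4, 4, 4, 4, 4, 4, 4, 4, 4, 4, 4, 4, 4, 4, 4, 4, 4, 4, 4, 4, 4, 4, 4, 4, 4, 4, 4, 4, 4, 4, 4, 4, 4, 4, 4, 4, 4, 4, 4, 1, 1, 1, 1, 1, 1, 1, 1, 1, 1, 1, 1, 1, 1, 1, 1, 1, 1, 1, 1, 1, 1, 1, 1, 1, 1, 1, 1, 1, 1, 1, 1, 1, 1, 1, 1, 1, 1, 1, 1, 1, 1, 1, 1, 1, 1, 1, 1, 1, 1, 1].
sign(π) = (−1)^{n − #cycles} = (−1)^{255−102} = (−1)^153 = -1.
Check: (52/255) = -1 by Zolotarev.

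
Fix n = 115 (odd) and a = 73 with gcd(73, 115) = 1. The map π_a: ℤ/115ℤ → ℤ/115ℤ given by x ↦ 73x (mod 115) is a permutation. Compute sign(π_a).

-1

Start at x=3: 3 → 104 → 2 → 31 → 78 → 59 → 52 → … (one orbit).
Cycle lengths of π_73 on ℤ/115ℤ: [44, 44, 11, 11, 4, 1]; 6 cycles in total.
6 cycles on 115: each ℓ→(−1)^(ℓ−1), product (−1)^109 = -1.
Via Zolotarev, sign(π_{73}) = (73|115) = -1.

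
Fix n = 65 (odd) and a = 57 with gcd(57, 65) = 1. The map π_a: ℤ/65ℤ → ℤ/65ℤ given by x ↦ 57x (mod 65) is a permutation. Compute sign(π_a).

+1

Start at x=8: 8 → 1 → 57 → 64 → 8 (one orbit).
Cycle type of π: 4×16 + 1; total 17 cycles.
n − c = 65 − 17 = 48; sign = (−1)^48 = +1.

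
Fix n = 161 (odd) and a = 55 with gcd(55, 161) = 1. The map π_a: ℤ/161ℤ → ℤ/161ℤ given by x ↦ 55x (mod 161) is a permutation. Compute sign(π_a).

Orbit of 48 under x↦55x: [48, 64, 139, 78, 104, 85, 6]… (length divides ord_161(55)).
Cycle lengths of π_55 on ℤ/161ℤ: [22, 22, 22, 22, 22, 22, 11, 11, 2, 2, 2, 1]; 12 cycles in total.
12 cycles on 161: each ℓ→(−1)^(ℓ−1), product (−1)^149 = -1.

-1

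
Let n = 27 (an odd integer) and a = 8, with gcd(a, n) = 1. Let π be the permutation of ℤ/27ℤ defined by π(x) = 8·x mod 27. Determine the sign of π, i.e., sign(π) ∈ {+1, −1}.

-1

Start at x=10: 10 → 26 → 19 → 17 → 1 → 8 → 10 (one orbit).
Cycle type of π: 6×3 + 2×4 + 1; total 8 cycles.
sign(π) = (−1)^{n − #cycles} = (−1)^{27−8} = (−1)^19 = -1.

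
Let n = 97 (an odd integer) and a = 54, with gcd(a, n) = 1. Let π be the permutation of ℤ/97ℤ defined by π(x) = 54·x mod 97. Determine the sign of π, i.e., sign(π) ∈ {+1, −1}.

Trace 16: π^k(16) = [16, 88, 96, 43, 91, 64, 61] for k=0..6.
The orbit structure of x ↦ 54x mod 97: 5 orbits of sizes [24, 24, 24, 24, 1].
n − c = 97 − 5 = 92; sign = (−1)^92 = +1.

+1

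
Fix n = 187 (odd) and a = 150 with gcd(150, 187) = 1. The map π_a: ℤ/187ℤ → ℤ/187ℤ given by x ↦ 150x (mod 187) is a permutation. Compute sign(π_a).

Trace 168: π^k(168) = [168, 142, 169, 105, 42, 129, 89] for k=0..6.
Cycle lengths of π_150 on ℤ/187ℤ: [80, 80, 16, 10, 1]; 5 cycles in total.
sign(π) = (−1)^{n − #cycles} = (−1)^{187−5} = (−1)^182 = +1.

+1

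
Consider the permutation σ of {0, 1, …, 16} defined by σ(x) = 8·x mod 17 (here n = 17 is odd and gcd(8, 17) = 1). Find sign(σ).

+1

Start at x=13: 13 → 2 → 16 → 9 → 4 → 15 → 1 → … (one orbit).
Cycle type of π: 8×2 + 1; total 3 cycles.
sign(π) = (−1)^{n − #cycles} = (−1)^{17−3} = (−1)^14 = +1.
Zolotarev: (8|17) = +1, matching the cycle-count sign.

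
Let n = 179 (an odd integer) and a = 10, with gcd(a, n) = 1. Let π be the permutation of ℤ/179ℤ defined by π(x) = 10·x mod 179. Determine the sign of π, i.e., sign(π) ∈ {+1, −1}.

Orbit of 173 under x↦10x: [173, 119, 116, 86, 144, 8, 80]… (length divides ord_179(10)).
π_10 has 2 disjoint cycles with lengths [178, 1] on {0,…,178}.
Σ(ℓ_i−1) = 179−2 = 177; sign = (−1)^177 = -1.

-1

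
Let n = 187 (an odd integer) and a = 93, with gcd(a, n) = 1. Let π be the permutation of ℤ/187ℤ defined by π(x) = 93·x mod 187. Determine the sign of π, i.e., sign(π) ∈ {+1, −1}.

+1

Start at x=168: 168 → 103 → 42 → 166 → 104 → 135 → 26 → … (one orbit).
π_93 has 9 disjoint cycles with lengths [40, 40, 40, 40, 8, 8, 5, 5, 1] on {0,…,186}.
187 − 9 = 178 transpositions; sign(π) = (−1)^178 = +1.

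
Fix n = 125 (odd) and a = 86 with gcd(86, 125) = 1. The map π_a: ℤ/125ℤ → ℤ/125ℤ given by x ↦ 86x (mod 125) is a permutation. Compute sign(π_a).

+1

Start at x=86: 86 → 21 → 56 → 66 → 51 → 11 → 71 → … (one orbit).
π_86 has 13 disjoint cycles with lengths [25, 25, 25, 25, 5, 5, 5, 5, 1, 1, 1, 1, 1] on {0,…,124}.
125 − 13 = 112 transpositions; sign(π) = (−1)^112 = +1.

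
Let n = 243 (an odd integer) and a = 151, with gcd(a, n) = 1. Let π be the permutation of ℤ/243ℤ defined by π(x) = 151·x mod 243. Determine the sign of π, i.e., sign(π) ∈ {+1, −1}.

Orbit of 43 under x↦151x: [43, 175, 181, 115, 112, 145, 25]… (length divides ord_243(151)).
11 cycles of lengths [81, 81, 27, 27, 9, 9, 3, 3, 1, 1, 1].
Σ(ℓ_i−1) = 243−11 = 232; sign = (−1)^232 = +1.
Zolotarev: (151|243) = +1, matching the cycle-count sign.

+1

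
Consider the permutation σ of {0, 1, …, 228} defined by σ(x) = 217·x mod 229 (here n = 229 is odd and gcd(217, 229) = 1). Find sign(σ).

+1

Orbit of 104 under x↦217x: [104, 126, 91, 53, 51, 75, 16]… (length divides ord_229(217)).
Cycle type of π: 57×4 + 1; total 5 cycles.
Σ(ℓ_i−1) = 229−5 = 224; sign = (−1)^224 = +1.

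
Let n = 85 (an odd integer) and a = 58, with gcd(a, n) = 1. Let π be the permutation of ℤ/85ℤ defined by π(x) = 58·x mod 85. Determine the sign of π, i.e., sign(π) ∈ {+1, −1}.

Orbit of 59 under x↦58x: [59, 22, 1, 58, 49, 37, 21]… (length divides ord_85(58)).
π_58 has 7 disjoint cycles with lengths [16, 16, 16, 16, 16, 4, 1] on {0,…,84}.
Σ(ℓ_i−1) = 85−7 = 78; sign = (−1)^78 = +1.
Zolotarev: (58|85) = +1, matching the cycle-count sign.

+1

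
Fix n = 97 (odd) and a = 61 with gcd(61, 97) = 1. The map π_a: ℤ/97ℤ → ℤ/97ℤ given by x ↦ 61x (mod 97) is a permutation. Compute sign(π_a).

Start at x=35: 35 → 1 → 61 → 35 (one orbit).
33 cycles of lengths [3, 3, 3, 3, 3, 3, 3, 3, 3, 3, 3, 3, 3, 3, 3, 3, 3, 3, 3, 3, 3, 3, 3, 3, 3, 3, 3, 3, 3, 3, 3, 3, 1].
With 33 cycles on 97 points, sign = (−1)^{97−33} = +1.

+1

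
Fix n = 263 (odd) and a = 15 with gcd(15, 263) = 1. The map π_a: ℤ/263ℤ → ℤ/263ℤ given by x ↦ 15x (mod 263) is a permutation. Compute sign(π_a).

Start at x=233: 233 → 76 → 88 → 5 → 75 → 73 → 43 → … (one orbit).
The orbit structure of x ↦ 15x mod 263: 2 orbits of sizes [262, 1].
263 − 2 = 261 transpositions; sign(π) = (−1)^261 = -1.
Zolotarev: (15|263) = -1, matching the cycle-count sign.

-1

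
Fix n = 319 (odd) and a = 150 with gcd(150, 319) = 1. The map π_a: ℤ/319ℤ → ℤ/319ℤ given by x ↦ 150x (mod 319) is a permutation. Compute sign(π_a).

Start at x=120: 120 → 136 → 303 → 152 → 151 → 1 → 150 → … (one orbit).
Cycle lengths of π_150 on ℤ/319ℤ: [70, 70, 70, 70, 14, 14, 10, 1]; 8 cycles in total.
8 cycles on 319: each ℓ→(−1)^(ℓ−1), product (−1)^311 = -1.
Check: (150/319) = -1 by Zolotarev.

-1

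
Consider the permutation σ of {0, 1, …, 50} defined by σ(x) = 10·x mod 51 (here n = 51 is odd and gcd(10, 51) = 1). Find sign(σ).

-1

Start at x=1: 1 → 10 → 49 → 31 → 4 → 40 → 43 → … (one orbit).
Cycle type of π: 16×3 + 1×3; total 6 cycles.
Σ(ℓ_i−1) = 51−6 = 45; sign = (−1)^45 = -1.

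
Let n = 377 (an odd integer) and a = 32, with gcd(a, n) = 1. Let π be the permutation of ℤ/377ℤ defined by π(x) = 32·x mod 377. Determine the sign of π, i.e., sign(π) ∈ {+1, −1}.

+1

Trace 258: π^k(258) = [258, 339, 292, 296, 47, 373, 249] for k=0..6.
7 cycles of lengths [84, 84, 84, 84, 28, 12, 1].
7 cycles on 377: each ℓ→(−1)^(ℓ−1), product (−1)^370 = +1.
(32|377)_J = +1 (Zolotarev's lemma cross-check).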